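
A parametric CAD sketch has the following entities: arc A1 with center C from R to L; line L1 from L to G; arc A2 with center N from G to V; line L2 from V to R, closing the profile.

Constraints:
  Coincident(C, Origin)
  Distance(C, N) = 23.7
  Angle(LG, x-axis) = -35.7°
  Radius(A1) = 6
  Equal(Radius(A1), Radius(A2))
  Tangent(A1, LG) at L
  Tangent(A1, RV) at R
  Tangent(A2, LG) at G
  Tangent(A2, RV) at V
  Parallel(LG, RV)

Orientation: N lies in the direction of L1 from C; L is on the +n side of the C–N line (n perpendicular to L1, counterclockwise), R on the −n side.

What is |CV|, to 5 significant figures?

24.448

The slot axis is L1's direction at -35.7°, so u = (cos -35.7°, sin -35.7°) = (0.81208, -0.58354) and n = (−sin -35.7°, cos -35.7°) = (0.58354, 0.81208). C is at the origin and N lies 23.7 along u from C, so N = 23.7·u = (19.246, -13.830). Tangency of A1 to both parallel lines with radius 6.0 puts L and R at C ± 6.0·n: L = (3.5012, 4.8725), R = (-3.5012, -4.8725). Equal radii place G and V the same way about N: G = N + 6.0·n = (22.748, -8.9574), V = N − 6.0·n = (15.745, -18.702). Then |CV| = |V − C| = 24.448.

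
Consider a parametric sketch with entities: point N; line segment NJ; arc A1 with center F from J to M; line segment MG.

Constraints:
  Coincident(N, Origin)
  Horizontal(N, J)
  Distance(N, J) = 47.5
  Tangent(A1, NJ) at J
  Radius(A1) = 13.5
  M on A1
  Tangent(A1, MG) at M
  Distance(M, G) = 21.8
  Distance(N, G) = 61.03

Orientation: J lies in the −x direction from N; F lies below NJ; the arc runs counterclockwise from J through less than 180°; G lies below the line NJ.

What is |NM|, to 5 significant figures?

62.394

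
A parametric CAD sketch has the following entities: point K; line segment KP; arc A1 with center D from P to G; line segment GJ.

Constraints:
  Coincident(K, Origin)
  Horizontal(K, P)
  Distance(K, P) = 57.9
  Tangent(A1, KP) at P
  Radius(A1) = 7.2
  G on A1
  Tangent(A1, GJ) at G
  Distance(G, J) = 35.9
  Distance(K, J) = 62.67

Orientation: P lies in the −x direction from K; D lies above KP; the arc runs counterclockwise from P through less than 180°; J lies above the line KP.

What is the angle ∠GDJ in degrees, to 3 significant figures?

78.7°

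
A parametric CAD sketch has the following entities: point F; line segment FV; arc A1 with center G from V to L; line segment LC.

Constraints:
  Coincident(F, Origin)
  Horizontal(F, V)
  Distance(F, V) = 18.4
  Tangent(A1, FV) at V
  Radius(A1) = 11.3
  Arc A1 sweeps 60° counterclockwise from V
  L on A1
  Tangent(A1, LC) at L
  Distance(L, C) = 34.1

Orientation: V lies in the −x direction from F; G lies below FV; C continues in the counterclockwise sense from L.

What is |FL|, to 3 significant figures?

28.7

F is at the origin; FV is horizontal with |FV| = 18.4 and V on the −x side, so V = (-18.4, 0.00). A1 meets FV tangentially, so GV is at right angles to FV, so G = V + (0, -11.3) = (-18.4, -11.3). On A1, V sits at bearing 90° from G; a 60° counterclockwise sweep puts L at bearing 150°, so L = G + 11.3·(cos 150°, sin 150°) = (-28.2, -5.65). Then |FL| = |L − F| = 28.7.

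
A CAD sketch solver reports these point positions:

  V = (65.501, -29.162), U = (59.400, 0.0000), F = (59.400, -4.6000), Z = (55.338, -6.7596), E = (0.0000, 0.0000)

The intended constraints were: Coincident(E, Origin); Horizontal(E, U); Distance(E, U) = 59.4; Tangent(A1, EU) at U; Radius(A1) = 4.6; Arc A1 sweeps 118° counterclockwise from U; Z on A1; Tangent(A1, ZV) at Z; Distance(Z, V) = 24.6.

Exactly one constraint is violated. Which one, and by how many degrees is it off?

Tangent(A1, ZV) at Z — off by 3.60°.

E = (0.00, 0.00) ✓; E.y = 0.00, U.y = 0.00 ✓; |EU| = 59.40 ✓; ∠(FU, UE) = 90.00° ✓; |FU| = 4.600 ✓; bearing(F→Z) − bearing(F→U) = 118.0° ✓; |FZ| = 4.600 ✓; ∠(FZ, ZV) = 93.60° ✗; |ZV| = 24.60 ✓.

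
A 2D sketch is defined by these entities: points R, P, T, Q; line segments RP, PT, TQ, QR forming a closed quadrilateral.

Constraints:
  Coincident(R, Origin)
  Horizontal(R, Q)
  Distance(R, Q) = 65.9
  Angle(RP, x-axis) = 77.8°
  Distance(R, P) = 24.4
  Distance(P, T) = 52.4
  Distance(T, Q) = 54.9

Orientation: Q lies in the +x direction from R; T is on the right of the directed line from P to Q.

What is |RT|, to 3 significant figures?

32.4

Checks: |PT| = 52.40 ✓; |TQ| = 54.90 ✓.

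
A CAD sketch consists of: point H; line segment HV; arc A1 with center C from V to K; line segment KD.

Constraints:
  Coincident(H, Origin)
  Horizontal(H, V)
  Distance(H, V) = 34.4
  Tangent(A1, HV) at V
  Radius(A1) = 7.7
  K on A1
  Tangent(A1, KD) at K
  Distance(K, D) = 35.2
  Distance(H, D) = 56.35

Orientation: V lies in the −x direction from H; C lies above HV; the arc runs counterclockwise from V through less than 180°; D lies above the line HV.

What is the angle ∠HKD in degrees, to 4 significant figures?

123.8°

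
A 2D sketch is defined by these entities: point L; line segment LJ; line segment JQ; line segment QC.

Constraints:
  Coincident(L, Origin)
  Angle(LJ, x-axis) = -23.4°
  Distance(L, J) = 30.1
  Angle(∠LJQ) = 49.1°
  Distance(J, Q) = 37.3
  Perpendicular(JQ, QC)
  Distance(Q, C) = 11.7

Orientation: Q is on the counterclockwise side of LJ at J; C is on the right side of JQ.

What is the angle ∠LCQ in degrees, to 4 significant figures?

27.05°

L is at the origin; LJ runs at -23.4° with length 30.1, so J = 30.1·(cos -23.4°, sin -23.4°) = (27.62, -11.95). ∠LJQ = 49.1°, so JQ runs at -23.4° + (180° − 49.1°) = 107.5° from the x-axis; with |JQ| = 37.3, Q = J + 37.3·(cos 107.5°, sin 107.5°) = (16.41, 23.62). The perpendicularity gives QC at right angles to JQ; with |QC| = 11.7 on the right of JQ, C = Q + 11.7·(0.9537, 0.3007) = (27.57, 27.14). Then cos ∠LCQ = CL·CQ / (|CL||CQ|), giving 27.05°.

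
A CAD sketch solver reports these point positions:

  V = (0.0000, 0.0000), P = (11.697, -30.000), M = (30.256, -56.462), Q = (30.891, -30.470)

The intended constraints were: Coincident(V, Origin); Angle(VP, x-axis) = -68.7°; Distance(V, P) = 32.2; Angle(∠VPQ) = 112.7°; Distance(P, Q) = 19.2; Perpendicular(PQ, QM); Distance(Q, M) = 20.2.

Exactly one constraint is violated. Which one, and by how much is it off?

Distance(Q, M) = 20.2 — off by 5.80.

V = (0.00, 0.00) ✓; VP at -68.70° ✓; |VP| = 32.20 ✓; ∠VPQ = 112.7° ✓; |PQ| = 19.20 ✓; ∠(PQ, QM) = 90.00° ✓; |QM| = 26.00 ✗.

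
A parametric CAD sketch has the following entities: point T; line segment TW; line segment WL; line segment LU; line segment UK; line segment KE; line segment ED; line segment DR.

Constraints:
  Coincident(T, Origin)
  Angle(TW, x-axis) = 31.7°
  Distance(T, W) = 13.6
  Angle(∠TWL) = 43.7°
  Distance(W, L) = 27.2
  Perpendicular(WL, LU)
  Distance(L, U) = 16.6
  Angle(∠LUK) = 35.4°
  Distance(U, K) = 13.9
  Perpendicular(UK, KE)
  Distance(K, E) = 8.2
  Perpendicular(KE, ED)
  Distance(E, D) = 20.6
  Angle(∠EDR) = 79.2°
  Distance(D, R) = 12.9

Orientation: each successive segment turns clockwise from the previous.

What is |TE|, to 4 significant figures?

18.30

T is at the origin; TW runs at 31.7° with length 13.6, so W = (11.57, 7.146). ∠TWL = 43.7° gives WL at -104.6° from the x-axis; with |WL| = 27.2, L = (4.715, -19.18). WL ⟂ LU, so LU runs at 165.4°; with |LU| = 16.6, U = (-11.35, -14.99). ∠LUK = 35.4° gives UK at 20.80° from the x-axis; with |UK| = 13.9, K = (1.645, -10.05). UK ⟂ KE, so KE runs at -69.20°; with |KE| = 8.2, E = (4.557, -17.72). Then |TE| = |E − T| = 18.30.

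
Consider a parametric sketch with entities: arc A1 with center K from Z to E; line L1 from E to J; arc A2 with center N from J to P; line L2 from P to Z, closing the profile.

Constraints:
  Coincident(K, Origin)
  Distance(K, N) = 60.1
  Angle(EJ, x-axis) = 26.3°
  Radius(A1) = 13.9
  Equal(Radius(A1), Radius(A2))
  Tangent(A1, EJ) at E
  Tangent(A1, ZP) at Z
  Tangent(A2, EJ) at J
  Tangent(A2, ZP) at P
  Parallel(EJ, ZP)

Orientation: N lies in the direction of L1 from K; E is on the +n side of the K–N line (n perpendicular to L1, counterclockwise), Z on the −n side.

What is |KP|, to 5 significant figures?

61.686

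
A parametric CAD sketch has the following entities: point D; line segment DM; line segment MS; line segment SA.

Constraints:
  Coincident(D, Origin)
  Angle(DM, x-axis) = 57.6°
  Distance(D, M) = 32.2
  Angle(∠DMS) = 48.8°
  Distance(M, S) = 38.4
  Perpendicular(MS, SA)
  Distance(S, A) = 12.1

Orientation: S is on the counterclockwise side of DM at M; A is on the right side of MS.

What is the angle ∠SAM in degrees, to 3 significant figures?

72.5°

D is at the origin; DM runs at 57.6° with length 32.2, so M = 32.2·(cos 57.6°, sin 57.6°) = (17.3, 27.2). ∠DMS = 48.8°, so MS runs at 57.6° + (180° − 48.8°) = 189° from the x-axis; with |MS| = 38.4, S = M + 38.4·(cos 189°, sin 189°) = (-20.7, 21.3). MS is perpendicular to SA; with |SA| = 12.1 on the right of MS, A = S + 12.1·(-0.153, 0.988) = (-22.5, 33.3). Then cos ∠SAM = AS·AM / (|AS||AM|), giving 72.5°.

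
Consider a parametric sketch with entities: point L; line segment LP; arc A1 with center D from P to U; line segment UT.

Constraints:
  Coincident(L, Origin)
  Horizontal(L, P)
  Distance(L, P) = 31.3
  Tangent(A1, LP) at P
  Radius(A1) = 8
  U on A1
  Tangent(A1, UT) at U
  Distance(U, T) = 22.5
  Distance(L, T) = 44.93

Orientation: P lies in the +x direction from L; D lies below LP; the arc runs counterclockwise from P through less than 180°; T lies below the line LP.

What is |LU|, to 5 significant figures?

26.137

Checks: ∠(DP, PL) = 90.00° ✓; |DU| = 8.000 ✓; ∠(DU, UT) = 90.00° ✓; |UT| = 22.50 ✓; |LT| = 44.93 ✓.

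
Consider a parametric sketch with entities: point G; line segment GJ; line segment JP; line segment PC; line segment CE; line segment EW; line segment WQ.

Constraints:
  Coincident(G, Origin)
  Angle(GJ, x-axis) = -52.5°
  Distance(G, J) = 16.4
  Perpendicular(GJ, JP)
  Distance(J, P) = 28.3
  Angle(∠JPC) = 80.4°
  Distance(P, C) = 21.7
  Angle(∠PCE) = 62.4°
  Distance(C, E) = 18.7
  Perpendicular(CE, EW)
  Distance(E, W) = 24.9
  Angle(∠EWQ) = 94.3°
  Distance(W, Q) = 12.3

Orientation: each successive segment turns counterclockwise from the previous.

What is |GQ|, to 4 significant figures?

40.19

G is at the origin; GJ runs at -52.5° with length 16.4, so J = (9.984, -13.01). GJ is perpendicular to JP, so JP runs at 37.50°; with |JP| = 28.3, P = (32.44, 4.217). ∠JPC = 80.4° gives PC at 137.1° from the x-axis; with |PC| = 21.7, C = (16.54, 18.99). ∠PCE = 62.4° gives CE at -105.3° from the x-axis; with |CE| = 18.7, E = (11.60, 0.9514). CE ⟂ EW, so EW runs at -15.30°; with |EW| = 24.9, W = (35.62, -5.619). ∠EWQ = 94.3° gives WQ at 70.40° from the x-axis; with |WQ| = 12.3, Q = (39.75, 5.968). Then |GQ| = |Q − G| = 40.19.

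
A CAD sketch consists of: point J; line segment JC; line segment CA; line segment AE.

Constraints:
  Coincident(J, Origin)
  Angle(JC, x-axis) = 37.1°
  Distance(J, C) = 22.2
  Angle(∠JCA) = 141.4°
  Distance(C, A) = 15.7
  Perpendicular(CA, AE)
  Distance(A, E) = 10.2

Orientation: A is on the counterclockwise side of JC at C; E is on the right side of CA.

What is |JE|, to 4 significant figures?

40.87

J is at the origin; JC runs at 37.1° with length 22.2, so C = 22.2·(cos 37.1°, sin 37.1°) = (17.71, 13.39). ∠JCA = 141.4°, so CA runs at 37.1° + (180° − 141.4°) = 75.70° from the x-axis; with |CA| = 15.7, A = C + 15.7·(cos 75.70°, sin 75.70°) = (21.58, 28.60). The perpendicularity gives AE at right angles to CA; with |AE| = 10.2 on the right of CA, E = A + 10.2·(0.9690, -0.2470) = (31.47, 26.09). Then |JE| = |E − J| = 40.87.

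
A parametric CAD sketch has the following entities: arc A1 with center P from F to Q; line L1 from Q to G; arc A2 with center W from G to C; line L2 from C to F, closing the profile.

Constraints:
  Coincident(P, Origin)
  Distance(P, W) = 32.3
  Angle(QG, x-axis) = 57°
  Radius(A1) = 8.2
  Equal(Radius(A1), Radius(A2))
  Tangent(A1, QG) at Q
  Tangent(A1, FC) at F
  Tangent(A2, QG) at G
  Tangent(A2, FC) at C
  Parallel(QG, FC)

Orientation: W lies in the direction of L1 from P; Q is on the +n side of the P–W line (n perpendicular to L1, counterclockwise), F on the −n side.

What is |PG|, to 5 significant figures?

33.325

Tangency of A1 to both parallel lines with radius 8.2 puts Q and F at P ± 8.2·n: Q = (-6.8771, 4.4660), F = (6.8771, -4.4660). Equal radii place G and C the same way about W: G = W + 8.2·n = (10.715, 31.555), C = W − 8.2·n = (24.469, 22.623). Then |PG| = |G − P| = 33.325.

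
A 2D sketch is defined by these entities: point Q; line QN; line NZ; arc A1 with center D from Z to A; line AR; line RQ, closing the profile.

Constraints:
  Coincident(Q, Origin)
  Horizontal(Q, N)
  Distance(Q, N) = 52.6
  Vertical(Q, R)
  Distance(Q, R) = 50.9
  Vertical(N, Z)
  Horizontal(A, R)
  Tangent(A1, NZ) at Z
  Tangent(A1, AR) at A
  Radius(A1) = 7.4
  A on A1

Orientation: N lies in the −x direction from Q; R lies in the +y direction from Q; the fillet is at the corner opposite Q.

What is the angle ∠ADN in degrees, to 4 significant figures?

170.3°

The virtual corner opposite Q is at (-52.60, 50.90). The tangent condition forces DZ to be normal to NZ and the tangent condition forces DA to be normal to AR, with radius 7.4, so the center D sits 7.4 in from both sides at D = (-45.20, 43.50). That places the tangent points at Z = (-52.60, 43.50) on NZ and A = (-45.20, 50.90) on AR. Then cos ∠ADN = DA·DN / (|DA||DN|), giving 170.3°.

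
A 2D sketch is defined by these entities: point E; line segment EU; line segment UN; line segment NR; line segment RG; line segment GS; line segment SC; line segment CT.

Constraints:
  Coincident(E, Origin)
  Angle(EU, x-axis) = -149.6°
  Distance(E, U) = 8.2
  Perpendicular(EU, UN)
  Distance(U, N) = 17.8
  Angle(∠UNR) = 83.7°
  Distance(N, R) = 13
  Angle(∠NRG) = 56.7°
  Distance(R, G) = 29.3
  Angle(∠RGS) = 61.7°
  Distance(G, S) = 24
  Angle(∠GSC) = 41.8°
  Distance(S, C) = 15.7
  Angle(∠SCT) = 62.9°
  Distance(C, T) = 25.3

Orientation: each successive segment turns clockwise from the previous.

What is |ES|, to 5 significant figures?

28.025

E is at the origin; EU runs at -149.6° with length 8.2, so U = (-7.0726, -4.1495). EU is perpendicular to UN, so UN runs at 120.40°; with |UN| = 17.8, N = (-16.080, 11.203). ∠UNR = 83.7° gives NR at 24.100° from the x-axis; with |NR| = 13.0, R = (-4.2132, 16.512). ∠NRG = 56.7° gives RG at -99.200° from the x-axis; with |RG| = 29.3, G = (-8.8977, -12.412). ∠RGS = 61.7° gives GS at 142.50° from the x-axis; with |GS| = 24.0, S = (-27.938, 2.1987). Then |ES| = |S − E| = 28.025.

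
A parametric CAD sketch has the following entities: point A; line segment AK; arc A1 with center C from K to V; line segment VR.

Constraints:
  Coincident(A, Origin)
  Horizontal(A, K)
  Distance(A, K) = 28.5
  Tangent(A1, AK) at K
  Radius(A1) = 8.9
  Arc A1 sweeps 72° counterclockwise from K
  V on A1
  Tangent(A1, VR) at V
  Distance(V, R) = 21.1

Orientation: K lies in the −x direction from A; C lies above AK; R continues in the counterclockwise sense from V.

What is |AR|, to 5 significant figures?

29.496

On A1, K sits at bearing -90° from C; a 72° counterclockwise sweep puts V at bearing -18°, so V = C + 8.9·(cos -18°, sin -18°) = (-20.036, 6.1497). The tangent condition forces CV to be normal to VR, so VR runs along (−sin -18°, cos -18°); with |VR| = 21.1, R = (-13.515, 26.217). Then |AR| = |R − A| = 29.496.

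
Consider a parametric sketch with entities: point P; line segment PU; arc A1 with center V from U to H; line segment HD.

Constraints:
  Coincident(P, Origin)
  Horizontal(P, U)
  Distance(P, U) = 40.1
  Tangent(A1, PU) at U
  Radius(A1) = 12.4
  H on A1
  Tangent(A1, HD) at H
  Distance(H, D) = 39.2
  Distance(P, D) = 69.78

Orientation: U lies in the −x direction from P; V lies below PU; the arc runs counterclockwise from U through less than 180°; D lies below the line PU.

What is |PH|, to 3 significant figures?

54.3

Checks: P.y = 0.00, U.y = 0.00 ✓; |PU| = 40.10 ✓; |VH| = 12.40 ✓; ∠(VH, HD) = 90.00° ✓; |HD| = 39.20 ✓; |PD| = 69.78 ✓.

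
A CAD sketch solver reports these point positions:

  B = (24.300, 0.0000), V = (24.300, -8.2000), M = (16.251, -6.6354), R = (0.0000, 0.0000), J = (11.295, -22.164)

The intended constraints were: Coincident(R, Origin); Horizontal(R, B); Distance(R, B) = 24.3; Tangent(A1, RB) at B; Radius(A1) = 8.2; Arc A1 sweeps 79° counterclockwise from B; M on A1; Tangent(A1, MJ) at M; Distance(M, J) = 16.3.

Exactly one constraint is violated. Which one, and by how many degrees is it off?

Tangent(A1, MJ) at M — off by 6.70°.

R = (0.00, 0.00) ✓; R.y = 0.00, B.y = 0.00 ✓; |RB| = 24.30 ✓; ∠(VB, BR) = 90.00° ✓; |VB| = 8.200 ✓; bearing(V→M) − bearing(V→B) = 79.00° ✓; |VM| = 8.200 ✓; ∠(VM, MJ) = 96.70° ✗; |MJ| = 16.30 ✓.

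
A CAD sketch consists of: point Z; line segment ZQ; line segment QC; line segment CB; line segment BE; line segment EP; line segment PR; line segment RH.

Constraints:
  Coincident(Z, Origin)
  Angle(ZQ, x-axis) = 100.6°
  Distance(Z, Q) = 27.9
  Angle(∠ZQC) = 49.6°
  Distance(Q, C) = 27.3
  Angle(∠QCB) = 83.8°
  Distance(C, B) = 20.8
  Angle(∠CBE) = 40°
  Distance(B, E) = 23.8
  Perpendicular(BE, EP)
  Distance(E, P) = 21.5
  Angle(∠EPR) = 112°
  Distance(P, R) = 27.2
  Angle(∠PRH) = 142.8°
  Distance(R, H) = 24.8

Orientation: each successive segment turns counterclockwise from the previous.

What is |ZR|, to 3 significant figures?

38.1

Z is at the origin; ZQ runs at 100.6° with length 27.9, so Q = (-5.13, 27.4). ∠ZQC = 49.6° gives QC at -129° from the x-axis; with |QC| = 27.3, C = (-22.3, 6.21). ∠QCB = 83.8° gives CB at -32.8° from the x-axis; with |CB| = 20.8, B = (-4.83, -5.06). ∠CBE = 40.0° gives BE at 107° from the x-axis; with |BE| = 23.8, E = (-11.9, 17.7). BE ⟂ EP, so EP runs at -163°; with |EP| = 21.5, P = (-32.4, 11.3). ∠EPR = 112.0° gives PR at -94.8° from the x-axis; with |PR| = 27.2, R = (-34.7, -15.8). Then |ZR| = |R − Z| = 38.1.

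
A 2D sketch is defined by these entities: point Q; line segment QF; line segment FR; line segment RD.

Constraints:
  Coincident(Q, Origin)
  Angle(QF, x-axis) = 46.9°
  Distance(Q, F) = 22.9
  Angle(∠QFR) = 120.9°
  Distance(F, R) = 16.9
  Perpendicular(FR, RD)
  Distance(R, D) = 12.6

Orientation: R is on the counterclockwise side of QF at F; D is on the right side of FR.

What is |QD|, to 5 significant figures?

43.144

∠QFR = 120.9°, so FR runs at 46.9° + (180° − 120.9°) = 106.00° from the x-axis; with |FR| = 16.9, R = F + 16.9·(cos 106.00°, sin 106.00°) = (10.989, 32.966). The perpendicularity gives RD at right angles to FR; with |RD| = 12.6 on the right of FR, D = R + 12.6·(0.96126, 0.27564) = (23.101, 36.439). Then |QD| = |D − Q| = 43.144.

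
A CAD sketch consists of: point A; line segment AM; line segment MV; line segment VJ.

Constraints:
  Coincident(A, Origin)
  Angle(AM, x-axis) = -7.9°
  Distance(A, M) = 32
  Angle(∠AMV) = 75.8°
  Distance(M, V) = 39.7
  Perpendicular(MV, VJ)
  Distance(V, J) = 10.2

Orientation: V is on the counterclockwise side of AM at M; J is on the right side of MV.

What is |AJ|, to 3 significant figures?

52.1

∠AMV = 75.8°, so MV runs at -7.9° + (180° − 75.8°) = 96.3° from the x-axis; with |MV| = 39.7, V = M + 39.7·(cos 96.3°, sin 96.3°) = (27.3, 35.1). MV is perpendicular to VJ; with |VJ| = 10.2 on the right of MV, J = V + 10.2·(0.994, 0.110) = (37.5, 36.2). Then |AJ| = |J − A| = 52.1.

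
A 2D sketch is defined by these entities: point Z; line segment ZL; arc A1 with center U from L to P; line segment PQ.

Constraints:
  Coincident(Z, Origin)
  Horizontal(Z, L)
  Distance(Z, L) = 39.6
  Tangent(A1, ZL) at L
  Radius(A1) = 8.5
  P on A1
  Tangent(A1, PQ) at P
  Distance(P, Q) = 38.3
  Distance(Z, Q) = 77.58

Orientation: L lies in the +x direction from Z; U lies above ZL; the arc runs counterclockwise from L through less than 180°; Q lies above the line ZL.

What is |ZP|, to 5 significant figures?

46.346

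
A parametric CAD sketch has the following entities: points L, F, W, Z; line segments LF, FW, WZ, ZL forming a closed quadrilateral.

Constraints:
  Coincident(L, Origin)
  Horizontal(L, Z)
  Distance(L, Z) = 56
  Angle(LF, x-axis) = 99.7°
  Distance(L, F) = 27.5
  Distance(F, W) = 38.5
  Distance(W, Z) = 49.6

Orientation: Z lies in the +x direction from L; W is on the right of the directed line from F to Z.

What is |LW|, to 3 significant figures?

12.0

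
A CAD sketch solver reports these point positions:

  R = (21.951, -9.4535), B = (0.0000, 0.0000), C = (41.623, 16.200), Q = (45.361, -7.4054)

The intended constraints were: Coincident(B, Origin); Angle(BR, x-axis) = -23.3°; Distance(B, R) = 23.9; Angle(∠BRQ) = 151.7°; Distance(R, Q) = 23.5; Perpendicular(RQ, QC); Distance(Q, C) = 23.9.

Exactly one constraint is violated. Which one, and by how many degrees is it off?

Perpendicular(RQ, QC) — off by 4.00°.

B = (0.00, 0.00) ✓; BR at -23.30° ✓; |BR| = 23.90 ✓; ∠BRQ = 151.7° ✓; |RQ| = 23.50 ✓; ∠(RQ, QC) = 94.00° ✗; |QC| = 23.90 ✓.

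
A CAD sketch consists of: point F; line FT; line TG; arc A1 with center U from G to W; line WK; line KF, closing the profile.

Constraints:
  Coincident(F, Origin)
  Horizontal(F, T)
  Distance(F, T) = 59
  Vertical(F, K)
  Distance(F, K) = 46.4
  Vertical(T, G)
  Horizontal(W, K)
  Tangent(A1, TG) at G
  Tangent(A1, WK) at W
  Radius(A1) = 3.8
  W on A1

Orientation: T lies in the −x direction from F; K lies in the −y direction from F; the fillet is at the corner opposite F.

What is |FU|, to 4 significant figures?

69.73

F is at the origin; FT is horizontal with |FT| = 59.0 and T on the −x side, so T = (-59.00, 0.000). FK is vertical with |FK| = 46.4 and K on the −y side, so K = (0.000, -46.40). The virtual corner opposite F is at (-59.00, -46.40). A1 meets TG tangentially, so UG is at right angles to TG and the tangent condition forces UW to be normal to WK, with radius 3.8, so the center U sits 3.8 in from both sides at U = (-55.20, -42.60). Then |FU| = |U − F| = 69.73.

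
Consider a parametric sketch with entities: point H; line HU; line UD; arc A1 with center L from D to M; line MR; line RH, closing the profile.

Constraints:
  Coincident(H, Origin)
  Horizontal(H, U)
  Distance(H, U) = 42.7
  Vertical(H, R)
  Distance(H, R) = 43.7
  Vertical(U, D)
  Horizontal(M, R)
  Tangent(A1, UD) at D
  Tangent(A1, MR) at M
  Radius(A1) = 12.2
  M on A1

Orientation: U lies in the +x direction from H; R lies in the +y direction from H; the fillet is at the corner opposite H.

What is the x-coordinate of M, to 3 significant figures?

30.5

H is at the origin; HU is horizontal with |HU| = 42.7 and U on the +x side, so U = (42.7, 0.00). H and R share the same x with |HR| = 43.7 and R on the +y side, so R = (0.00, 43.7). The virtual corner opposite H is at (42.7, 43.7). Since A1 is tangent to UD there, LD ⟂ UD and A1 meets MR tangentially, so LM is at right angles to MR, with radius 12.2, so the center L sits 12.2 in from both sides at L = (30.5, 31.5). That places the tangent points at D = (42.7, 31.5) on UD and M = (30.5, 43.7) on MR. So M.x = 30.5.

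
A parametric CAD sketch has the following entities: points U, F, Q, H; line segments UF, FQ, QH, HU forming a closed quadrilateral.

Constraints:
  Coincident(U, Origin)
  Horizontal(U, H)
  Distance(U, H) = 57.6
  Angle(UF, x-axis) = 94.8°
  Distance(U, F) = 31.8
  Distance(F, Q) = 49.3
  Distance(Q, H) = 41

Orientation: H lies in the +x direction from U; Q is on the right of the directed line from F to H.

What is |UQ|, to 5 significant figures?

22.596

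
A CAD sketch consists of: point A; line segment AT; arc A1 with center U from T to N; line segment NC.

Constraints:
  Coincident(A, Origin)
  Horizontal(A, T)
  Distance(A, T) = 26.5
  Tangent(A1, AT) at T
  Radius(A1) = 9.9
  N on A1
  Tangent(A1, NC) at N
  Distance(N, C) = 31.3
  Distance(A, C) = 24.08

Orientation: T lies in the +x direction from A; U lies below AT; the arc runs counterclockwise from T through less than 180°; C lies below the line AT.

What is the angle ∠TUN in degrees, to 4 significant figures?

42.73°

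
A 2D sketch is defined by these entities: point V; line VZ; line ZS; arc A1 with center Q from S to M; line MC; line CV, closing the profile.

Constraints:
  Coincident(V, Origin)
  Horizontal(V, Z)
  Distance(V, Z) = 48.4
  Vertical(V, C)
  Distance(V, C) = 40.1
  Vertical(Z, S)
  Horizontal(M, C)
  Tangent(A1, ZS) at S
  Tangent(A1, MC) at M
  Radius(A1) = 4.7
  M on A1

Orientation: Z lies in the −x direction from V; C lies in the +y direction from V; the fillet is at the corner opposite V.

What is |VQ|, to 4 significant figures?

56.24

V and C share the same x with |VC| = 40.1 and C on the +y side, so C = (0.000, 40.10). The virtual corner opposite V is at (-48.40, 40.10). A1 meets ZS tangentially, so QS is at right angles to ZS and A1 meets MC tangentially, so QM is at right angles to MC, with radius 4.7, so the center Q sits 4.7 in from both sides at Q = (-43.70, 35.40). Then |VQ| = |Q − V| = 56.24.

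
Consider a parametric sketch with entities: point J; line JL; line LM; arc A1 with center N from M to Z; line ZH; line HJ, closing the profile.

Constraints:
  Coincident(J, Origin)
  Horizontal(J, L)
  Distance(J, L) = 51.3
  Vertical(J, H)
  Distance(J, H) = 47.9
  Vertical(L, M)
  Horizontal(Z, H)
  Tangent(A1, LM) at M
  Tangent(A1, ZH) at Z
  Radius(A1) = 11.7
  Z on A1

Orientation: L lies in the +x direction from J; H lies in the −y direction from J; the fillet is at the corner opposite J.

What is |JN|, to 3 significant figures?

53.7

J is at the origin; JL is horizontal with |JL| = 51.3 and L on the +x side, so L = (51.3, 0.00). J and H share the same x with |JH| = 47.9 and H on the −y side, so H = (0.00, -47.9). The virtual corner opposite J is at (51.3, -47.9). Since A1 is tangent to LM there, NM ⟂ LM and since A1 is tangent to ZH there, NZ ⟂ ZH, with radius 11.7, so the center N sits 11.7 in from both sides at N = (39.6, -36.2). Then |JN| = |N − J| = 53.7.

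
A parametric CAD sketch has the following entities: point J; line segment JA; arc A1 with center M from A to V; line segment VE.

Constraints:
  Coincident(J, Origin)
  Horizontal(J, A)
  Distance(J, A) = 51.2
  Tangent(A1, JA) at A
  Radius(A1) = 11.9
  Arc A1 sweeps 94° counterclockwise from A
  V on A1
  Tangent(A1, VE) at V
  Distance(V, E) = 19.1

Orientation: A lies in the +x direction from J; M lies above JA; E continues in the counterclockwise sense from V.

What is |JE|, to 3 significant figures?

69.4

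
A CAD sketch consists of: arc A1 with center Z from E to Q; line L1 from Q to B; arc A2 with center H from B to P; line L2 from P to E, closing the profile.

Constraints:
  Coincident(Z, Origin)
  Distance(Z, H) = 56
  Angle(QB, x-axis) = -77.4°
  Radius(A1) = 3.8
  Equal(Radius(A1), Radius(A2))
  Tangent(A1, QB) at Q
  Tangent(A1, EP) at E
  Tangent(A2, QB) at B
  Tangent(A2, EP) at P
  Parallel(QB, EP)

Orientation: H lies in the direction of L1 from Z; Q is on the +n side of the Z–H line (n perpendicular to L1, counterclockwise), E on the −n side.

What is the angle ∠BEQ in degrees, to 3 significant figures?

82.3°

Tangency of A1 to both parallel lines with radius 3.8 puts Q and E at Z ± 3.8·n: Q = (3.71, 0.829), E = (-3.71, -0.829). Equal radii place B and P the same way about H: B = H + 3.8·n = (15.9, -53.8), P = H − 3.8·n = (8.51, -55.5). Then cos ∠BEQ = EB·EQ / (|EB||EQ|), giving 82.3°.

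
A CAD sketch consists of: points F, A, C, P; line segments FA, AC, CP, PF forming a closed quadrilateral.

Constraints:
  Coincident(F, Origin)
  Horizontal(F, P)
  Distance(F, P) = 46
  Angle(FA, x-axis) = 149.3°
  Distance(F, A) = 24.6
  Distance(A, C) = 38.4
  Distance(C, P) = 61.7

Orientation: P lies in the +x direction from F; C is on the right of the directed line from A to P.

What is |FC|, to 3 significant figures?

26.6

Checks: F = (0.00, 0.00) ✓; |AC| = 38.40 ✓; |CP| = 61.70 ✓.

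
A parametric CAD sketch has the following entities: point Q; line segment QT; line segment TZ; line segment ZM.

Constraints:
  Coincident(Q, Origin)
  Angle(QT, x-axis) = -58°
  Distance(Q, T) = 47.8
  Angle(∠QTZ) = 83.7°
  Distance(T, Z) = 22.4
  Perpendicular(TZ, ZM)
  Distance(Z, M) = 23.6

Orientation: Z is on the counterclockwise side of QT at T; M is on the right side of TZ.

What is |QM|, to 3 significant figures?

73.2

Q is at the origin; QT runs at -58.0° with length 47.8, so T = 47.8·(cos -58.0°, sin -58.0°) = (25.3, -40.5). ∠QTZ = 83.7°, so TZ runs at -58.0° + (180° − 83.7°) = 38.3° from the x-axis; with |TZ| = 22.4, Z = T + 22.4·(cos 38.3°, sin 38.3°) = (42.9, -26.7). TZ ⟂ ZM; with |ZM| = 23.6 on the right of TZ, M = Z + 23.6·(0.620, -0.785) = (57.5, -45.2). Then |QM| = |M − Q| = 73.2.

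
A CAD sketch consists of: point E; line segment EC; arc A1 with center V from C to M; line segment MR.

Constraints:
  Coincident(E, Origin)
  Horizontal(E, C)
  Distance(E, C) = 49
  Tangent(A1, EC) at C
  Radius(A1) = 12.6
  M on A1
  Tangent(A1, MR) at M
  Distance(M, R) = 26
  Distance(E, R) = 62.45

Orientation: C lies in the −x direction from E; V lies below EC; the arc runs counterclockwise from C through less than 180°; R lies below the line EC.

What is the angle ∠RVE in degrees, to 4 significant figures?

99.96°

E is at the origin; E and C share the same y with |EC| = 49.0 and C on the −x side, so C = (-49.00, 0.000). The tangent condition forces VC to be normal to EC, so V = C + (0, -12.6) = (-49.00, -12.60). Since VM ⟂ MR (tangency), |VR| = √(12.6² + 26.0²) = 28.89 regardless of where M sits on A1. So R lies on both circle(E, 62.45) and circle(V, 28.89); the below-EC intersection is R = (-46.75, -41.40). M is the foot of the tangent from R: M = (-59.88, -18.96).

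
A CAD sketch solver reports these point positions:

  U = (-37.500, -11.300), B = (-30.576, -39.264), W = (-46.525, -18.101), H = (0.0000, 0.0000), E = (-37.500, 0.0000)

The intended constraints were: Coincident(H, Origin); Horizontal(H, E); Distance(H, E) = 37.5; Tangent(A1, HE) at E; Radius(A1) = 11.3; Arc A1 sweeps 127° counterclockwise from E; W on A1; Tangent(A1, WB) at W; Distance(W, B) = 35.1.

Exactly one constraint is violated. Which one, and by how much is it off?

Distance(W, B) = 35.1 — off by 8.60.

H = (0.00, 0.00) ✓; H.y = 0.00, E.y = 0.00 ✓; |HE| = 37.50 ✓; ∠(UE, EH) = 90.00° ✓; |UE| = 11.30 ✓; bearing(U→W) − bearing(U→E) = 127.0° ✓; |UW| = 11.30 ✓; ∠(UW, WB) = 90.00° ✓; |WB| = 26.50 ✗.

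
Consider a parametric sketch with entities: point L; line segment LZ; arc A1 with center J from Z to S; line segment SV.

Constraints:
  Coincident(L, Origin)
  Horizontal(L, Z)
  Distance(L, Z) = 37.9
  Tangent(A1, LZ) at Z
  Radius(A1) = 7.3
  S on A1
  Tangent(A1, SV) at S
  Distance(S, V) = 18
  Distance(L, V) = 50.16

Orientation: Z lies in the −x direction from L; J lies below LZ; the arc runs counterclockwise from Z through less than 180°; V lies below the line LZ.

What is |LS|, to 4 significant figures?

45.88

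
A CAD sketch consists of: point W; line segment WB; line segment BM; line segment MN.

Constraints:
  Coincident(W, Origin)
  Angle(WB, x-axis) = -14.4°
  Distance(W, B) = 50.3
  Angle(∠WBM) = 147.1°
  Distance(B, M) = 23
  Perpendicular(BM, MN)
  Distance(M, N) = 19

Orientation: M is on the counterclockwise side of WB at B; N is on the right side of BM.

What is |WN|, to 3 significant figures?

80.0

W is at the origin; WB runs at -14.4° with length 50.3, so B = 50.3·(cos -14.4°, sin -14.4°) = (48.7, -12.5). ∠WBM = 147.1°, so BM runs at -14.4° + (180° − 147.1°) = 18.5° from the x-axis; with |BM| = 23.0, M = B + 23.0·(cos 18.5°, sin 18.5°) = (70.5, -5.21). BM is perpendicular to MN; with |MN| = 19.0 on the right of BM, N = M + 19.0·(0.317, -0.948) = (76.6, -23.2). Then |WN| = |N − W| = 80.0.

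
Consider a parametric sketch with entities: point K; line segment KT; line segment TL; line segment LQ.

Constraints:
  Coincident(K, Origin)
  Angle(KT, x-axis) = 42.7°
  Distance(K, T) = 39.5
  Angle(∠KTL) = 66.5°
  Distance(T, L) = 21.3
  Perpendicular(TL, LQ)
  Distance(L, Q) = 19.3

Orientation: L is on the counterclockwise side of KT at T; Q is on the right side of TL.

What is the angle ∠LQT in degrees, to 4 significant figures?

47.82°

K is at the origin; KT runs at 42.7° with length 39.5, so T = 39.5·(cos 42.7°, sin 42.7°) = (29.03, 26.79). ∠KTL = 66.5°, so TL runs at 42.7° + (180° − 66.5°) = 156.2° from the x-axis; with |TL| = 21.3, L = T + 21.3·(cos 156.2°, sin 156.2°) = (9.540, 35.38). TL ⟂ LQ; with |LQ| = 19.3 on the right of TL, Q = L + 19.3·(0.4035, 0.9150) = (17.33, 53.04). Then cos ∠LQT = QL·QT / (|QL||QT|), giving 47.82°.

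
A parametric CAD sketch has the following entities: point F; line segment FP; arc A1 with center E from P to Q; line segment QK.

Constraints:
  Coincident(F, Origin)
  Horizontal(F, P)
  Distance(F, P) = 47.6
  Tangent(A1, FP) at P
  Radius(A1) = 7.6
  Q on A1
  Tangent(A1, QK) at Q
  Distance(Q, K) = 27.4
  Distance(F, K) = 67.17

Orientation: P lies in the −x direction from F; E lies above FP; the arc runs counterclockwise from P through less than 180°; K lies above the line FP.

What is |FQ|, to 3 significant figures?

43.2

F is at the origin; F and P share the same y with |FP| = 47.6 and P on the −x side, so P = (-47.6, 0.00). The tangent condition forces EP to be normal to FP, so E = P + (0, 7.6) = (-47.6, 7.60). Since EQ ⟂ QK (tangency), |EK| = √(7.6² + 27.4²) = 28.4 regardless of where Q sits on A1. So K lies on both circle(F, 67.17) and circle(E, 28.4); the above-FP intersection is K = (-57.9, 34.1). Q is the foot of the tangent from K: Q = (-41.5, 12.1).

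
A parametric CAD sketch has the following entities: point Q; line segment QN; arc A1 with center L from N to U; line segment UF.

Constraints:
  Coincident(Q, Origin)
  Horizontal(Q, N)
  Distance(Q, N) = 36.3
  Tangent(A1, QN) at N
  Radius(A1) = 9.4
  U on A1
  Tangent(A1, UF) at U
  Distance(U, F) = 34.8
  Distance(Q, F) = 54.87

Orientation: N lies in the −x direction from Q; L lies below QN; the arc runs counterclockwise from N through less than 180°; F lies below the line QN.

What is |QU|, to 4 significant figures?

46.81

Q is at the origin; Q and N share the same y with |QN| = 36.3 and N on the −x side, so N = (-36.30, 0.000). The tangent condition forces LN to be normal to QN, so L = N + (0, -9.4) = (-36.30, -9.400). Since LU ⟂ UF (tangency), |LF| = √(9.4² + 34.8²) = 36.05 regardless of where U sits on A1. So F lies on both circle(Q, 54.87) and circle(L, 36.05); the below-QN intersection is F = (-31.26, -45.09). U is the foot of the tangent from F: U = (-44.94, -13.10).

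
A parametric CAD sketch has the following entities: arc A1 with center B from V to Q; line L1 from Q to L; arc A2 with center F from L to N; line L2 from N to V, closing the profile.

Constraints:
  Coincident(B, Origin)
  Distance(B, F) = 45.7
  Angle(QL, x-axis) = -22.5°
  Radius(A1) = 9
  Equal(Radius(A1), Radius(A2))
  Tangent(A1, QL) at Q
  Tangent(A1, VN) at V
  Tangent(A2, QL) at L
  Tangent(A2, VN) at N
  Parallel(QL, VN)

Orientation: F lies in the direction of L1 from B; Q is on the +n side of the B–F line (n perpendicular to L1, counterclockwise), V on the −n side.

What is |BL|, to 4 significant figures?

46.58

Tangency of A1 to both parallel lines with radius 9.0 puts Q and V at B ± 9.0·n: Q = (3.444, 8.315), V = (-3.444, -8.315). Equal radii place L and N the same way about F: L = F + 9.0·n = (45.67, -9.174), N = F − 9.0·n = (38.78, -25.80). Then |BL| = |L − B| = 46.58.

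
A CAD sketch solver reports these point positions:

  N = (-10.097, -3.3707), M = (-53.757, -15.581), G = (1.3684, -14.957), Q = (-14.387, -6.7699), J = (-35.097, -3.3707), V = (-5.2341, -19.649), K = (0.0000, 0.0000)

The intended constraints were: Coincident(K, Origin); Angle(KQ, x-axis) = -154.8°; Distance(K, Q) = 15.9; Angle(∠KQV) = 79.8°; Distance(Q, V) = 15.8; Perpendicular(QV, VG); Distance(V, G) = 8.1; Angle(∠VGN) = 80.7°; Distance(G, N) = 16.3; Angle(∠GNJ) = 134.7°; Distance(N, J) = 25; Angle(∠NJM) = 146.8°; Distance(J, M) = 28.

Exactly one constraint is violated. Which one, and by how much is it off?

Distance(J, M) = 28 — off by 5.70.

K = (0.00, 0.00) ✓; KQ at -154.8° ✓; |KQ| = 15.90 ✓; ∠KQV = 79.80° ✓; |QV| = 15.80 ✓; ∠(QV, VG) = 90.00° ✓; |VG| = 8.100 ✓; ∠VGN = 80.70° ✓; |GN| = 16.30 ✓; ∠GNJ = 134.7° ✓; |NJ| = 25.00 ✓; ∠NJM = 146.8° ✓; |JM| = 22.30 ✗.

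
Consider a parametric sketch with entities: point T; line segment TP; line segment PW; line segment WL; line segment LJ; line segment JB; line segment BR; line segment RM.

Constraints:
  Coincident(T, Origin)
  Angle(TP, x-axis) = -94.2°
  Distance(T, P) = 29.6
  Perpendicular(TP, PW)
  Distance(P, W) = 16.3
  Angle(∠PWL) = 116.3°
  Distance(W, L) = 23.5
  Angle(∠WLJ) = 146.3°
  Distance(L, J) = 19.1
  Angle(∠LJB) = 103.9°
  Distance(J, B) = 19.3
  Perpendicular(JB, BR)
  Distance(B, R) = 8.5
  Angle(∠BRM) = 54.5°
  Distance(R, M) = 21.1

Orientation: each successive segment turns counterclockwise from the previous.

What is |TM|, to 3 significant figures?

26.8

T is at the origin; TP runs at -94.2° with length 29.6, so P = (-2.17, -29.5). TP ⟂ PW, so PW runs at -4.20°; with |PW| = 16.3, W = (14.1, -30.7). ∠PWL = 116.3° gives WL at 59.5° from the x-axis; with |WL| = 23.5, L = (26.0, -10.5). ∠WLJ = 146.3° gives LJ at 93.2° from the x-axis; with |LJ| = 19.1, J = (24.9, 8.60). ∠LJB = 103.9° gives JB at 169° from the x-axis; with |JB| = 19.3, B = (5.98, 12.2). JB ⟂ BR, so BR runs at -101°; with |BR| = 8.5, R = (4.41, 3.84). ∠BRM = 54.5° gives RM at 24.8° from the x-axis; with |RM| = 21.1, M = (23.6, 12.7). Then |TM| = |M − T| = 26.8.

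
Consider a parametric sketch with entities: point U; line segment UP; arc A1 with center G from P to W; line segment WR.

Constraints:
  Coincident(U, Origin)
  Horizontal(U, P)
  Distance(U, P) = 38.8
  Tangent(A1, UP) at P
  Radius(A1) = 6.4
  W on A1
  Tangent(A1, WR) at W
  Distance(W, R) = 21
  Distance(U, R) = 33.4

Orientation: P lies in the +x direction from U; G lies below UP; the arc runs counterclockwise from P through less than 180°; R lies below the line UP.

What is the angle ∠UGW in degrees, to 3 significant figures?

15.0°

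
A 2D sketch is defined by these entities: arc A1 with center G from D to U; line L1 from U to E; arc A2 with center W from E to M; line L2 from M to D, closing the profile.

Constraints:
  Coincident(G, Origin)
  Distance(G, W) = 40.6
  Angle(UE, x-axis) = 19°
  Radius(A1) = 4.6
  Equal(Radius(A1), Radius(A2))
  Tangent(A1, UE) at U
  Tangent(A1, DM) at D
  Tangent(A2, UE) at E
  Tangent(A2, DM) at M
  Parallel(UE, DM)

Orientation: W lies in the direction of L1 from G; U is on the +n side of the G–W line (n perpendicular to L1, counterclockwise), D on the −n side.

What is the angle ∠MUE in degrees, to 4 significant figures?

12.77°

Tangency of A1 to both parallel lines with radius 4.6 puts U and D at G ± 4.6·n: U = (-1.498, 4.349), D = (1.498, -4.349). Equal radii place E and M the same way about W: E = W + 4.6·n = (36.89, 17.57), M = W − 4.6·n = (39.89, 8.869). Then cos ∠MUE = UM·UE / (|UM||UE|), giving 12.77°.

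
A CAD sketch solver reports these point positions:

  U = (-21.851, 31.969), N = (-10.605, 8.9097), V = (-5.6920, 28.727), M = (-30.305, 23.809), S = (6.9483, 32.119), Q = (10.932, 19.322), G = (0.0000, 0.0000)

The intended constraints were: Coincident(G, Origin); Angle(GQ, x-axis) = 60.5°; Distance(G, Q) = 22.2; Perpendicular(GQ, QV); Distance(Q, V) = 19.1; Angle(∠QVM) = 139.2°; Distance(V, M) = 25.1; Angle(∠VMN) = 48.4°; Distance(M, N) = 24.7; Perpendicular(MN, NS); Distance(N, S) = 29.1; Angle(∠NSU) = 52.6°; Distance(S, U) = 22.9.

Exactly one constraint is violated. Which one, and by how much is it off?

Distance(S, U) = 22.9 — off by 5.90.

G = (0.00, 0.00) ✓; GQ at 60.50° ✓; |GQ| = 22.20 ✓; ∠(GQ, QV) = 90.00° ✓; |QV| = 19.10 ✓; ∠QVM = 139.2° ✓; |VM| = 25.10 ✓; ∠VMN = 48.40° ✓; |MN| = 24.70 ✓; ∠(MN, NS) = 90.00° ✓; |NS| = 29.10 ✓; ∠NSU = 52.60° ✓; |SU| = 28.80 ✗.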